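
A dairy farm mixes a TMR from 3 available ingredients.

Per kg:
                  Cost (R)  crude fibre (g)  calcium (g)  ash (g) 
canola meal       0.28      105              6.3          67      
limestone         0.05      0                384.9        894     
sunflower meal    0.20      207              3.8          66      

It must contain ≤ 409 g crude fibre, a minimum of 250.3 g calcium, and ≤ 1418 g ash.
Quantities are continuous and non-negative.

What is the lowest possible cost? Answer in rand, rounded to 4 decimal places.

R0.0325

Treat it as an LP. Let x1 = kg of canola meal, x2 = kg of limestone, x3 = kg of sunflower meal.
min 0.28x1 + 0.05x2 + 0.2x3 subject to:
  105x1 + 207x3 ≤ 409   (crude fibre)
  6.3x1 + 384.9x2 + 3.8x3 ≥ 250.3   (calcium)
  67x1 + 894x2 + 66x3 ≤ 1418   (ash)
  x1, x2, x3 ≥ 0.
At the optimum only limestone is positive (canola meal, sunflower meal = 0). There the calcium constraint is tight.
Solving gives x2 = 0.6503.
Total cost: 0.05·0.6503 = 0.032515.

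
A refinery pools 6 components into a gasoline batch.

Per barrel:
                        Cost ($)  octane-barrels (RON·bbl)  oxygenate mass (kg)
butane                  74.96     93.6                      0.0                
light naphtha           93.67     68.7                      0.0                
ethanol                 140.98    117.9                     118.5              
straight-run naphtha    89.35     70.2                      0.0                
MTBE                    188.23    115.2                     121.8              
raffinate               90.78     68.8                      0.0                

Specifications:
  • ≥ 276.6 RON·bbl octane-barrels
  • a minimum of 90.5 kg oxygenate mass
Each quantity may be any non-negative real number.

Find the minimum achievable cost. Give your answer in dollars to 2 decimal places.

Let x1 = barrels of butane, x2 = barrels of light naphtha, x3 = barrels of ethanol, x4 = barrels of straight-run naphtha, x5 = barrels of MTBE, x6 = barrels of raffinate.
Minimize 74.96x1 + 93.67x2 + 140.98x3 + 89.35x4 + 188.23x5 + 90.78x6 with:
  93.6x1 + 68.7x2 + 117.9x3 + 70.2x4 + 115.2x5 + 68.8x6 ≥ 276.6   (octane-barrels)
  118.5x3 + 121.8x5 ≥ 90.5   (oxygenate mass)
  x1, x2, x3, x4, x5, x6 ≥ 0.
At the optimum only butane, ethanol are positive (light naphtha, straight-run naphtha, MTBE, raffinate = 0). There the octane-barrels and oxygenate mass constraints are tight.
Solving gives x1 = 1.9931, x3 = 0.76371.
Cost = 74.96·1.9931 + 140.98·0.76371 = 257.0706.

$257.07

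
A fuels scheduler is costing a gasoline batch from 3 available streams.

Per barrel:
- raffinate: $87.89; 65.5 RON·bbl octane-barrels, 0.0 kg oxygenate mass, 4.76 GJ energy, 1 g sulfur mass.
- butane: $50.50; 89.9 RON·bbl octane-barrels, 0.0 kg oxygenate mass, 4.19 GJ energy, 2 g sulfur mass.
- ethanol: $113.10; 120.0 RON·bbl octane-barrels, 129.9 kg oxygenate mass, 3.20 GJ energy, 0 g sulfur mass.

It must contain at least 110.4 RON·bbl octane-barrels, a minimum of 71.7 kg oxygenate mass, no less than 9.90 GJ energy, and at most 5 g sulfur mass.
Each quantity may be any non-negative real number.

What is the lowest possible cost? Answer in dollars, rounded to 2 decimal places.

Treat it as an LP. Let x1 = barrels of raffinate, x2 = barrels of butane, x3 = barrels of ethanol.
Minimise 87.89x1 + 50.5x2 + 113.1x3 s.t.:
  65.5x1 + 89.9x2 + 120x3 ≥ 110.4   (octane-barrels)
  129.9x3 ≥ 71.7   (oxygenate mass)
  4.76x1 + 4.19x2 + 3.2x3 ≥ 9.9   (energy)
  1x1 + 2x2 ≤ 5   (sulfur mass)
  x1, x2, x3 ≥ 0.
The minimum-cost mix takes nothing from raffinate — only butane, ethanol. The oxygenate mass and energy requirements are met with equality.
So butane = 1.9412 barrels, ethanol = 0.55196 barrels.
Total cost: 50.5·1.9412 + 113.1·0.55196 = 160.4573.

$160.46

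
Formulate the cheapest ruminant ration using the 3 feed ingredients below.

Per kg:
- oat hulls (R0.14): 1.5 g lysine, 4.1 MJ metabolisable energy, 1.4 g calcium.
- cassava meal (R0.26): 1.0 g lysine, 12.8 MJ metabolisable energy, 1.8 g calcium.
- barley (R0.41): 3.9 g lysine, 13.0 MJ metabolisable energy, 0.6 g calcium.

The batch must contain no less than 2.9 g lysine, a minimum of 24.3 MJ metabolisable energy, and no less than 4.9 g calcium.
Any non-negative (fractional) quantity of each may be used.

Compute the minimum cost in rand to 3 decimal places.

Let x1 = kg of oat hulls, x2 = kg of cassava meal, x3 = kg of barley.
Minimize 0.14x1 + 0.26x2 + 0.41x3 with:
  1.5x1 + 1x2 + 3.9x3 ≥ 2.9   (lysine)
  4.1x1 + 12.8x2 + 13x3 ≥ 24.3   (metabolisable energy)
  1.4x1 + 1.8x2 + 0.6x3 ≥ 4.9   (calcium)
  x1, x2, x3 ≥ 0.
The optimal basis is {oat hulls, cassava meal}; barley drops out. The metabolisable energy and calcium requirements are met with equality.
So oat hulls = 1.801 kg, cassava meal = 1.322 kg.
Objective = 0.14·1.801 + 0.26·1.322 = 0.59586.

R0.596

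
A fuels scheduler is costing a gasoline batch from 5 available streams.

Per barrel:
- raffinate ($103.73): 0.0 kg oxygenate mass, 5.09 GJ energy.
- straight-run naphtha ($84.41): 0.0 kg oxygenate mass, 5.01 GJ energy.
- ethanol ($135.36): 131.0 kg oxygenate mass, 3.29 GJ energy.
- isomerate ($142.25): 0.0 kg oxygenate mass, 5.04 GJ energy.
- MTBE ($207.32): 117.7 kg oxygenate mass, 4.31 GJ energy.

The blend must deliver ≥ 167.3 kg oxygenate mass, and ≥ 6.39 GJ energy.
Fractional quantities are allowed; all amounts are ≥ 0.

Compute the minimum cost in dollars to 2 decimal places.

This is a linear program. Let x1 = barrels of raffinate, x2 = barrels of straight-run naphtha, x3 = barrels of ethanol, x4 = barrels of isomerate, x5 = barrels of MTBE.
Minimize 103.73x1 + 84.41x2 + 135.36x3 + 142.25x4 + 207.32x5 s.t.:
  131x3 + 117.7x5 ≥ 167.3   (oxygenate mass)
  5.09x1 + 5.01x2 + 3.29x3 + 5.04x4 + 4.31x5 ≥ 6.39   (energy)
  x1, x2, x3, x4, x5 ≥ 0.
At the optimum only straight-run naphtha, ethanol are positive (raffinate, isomerate, MTBE = 0). The oxygenate mass and energy requirements are met with equality.
Solving gives x2 = 0.4368, x3 = 1.2771.
Cost = 84.41·0.4368 + 135.36·1.2771 = 209.7385.

$209.74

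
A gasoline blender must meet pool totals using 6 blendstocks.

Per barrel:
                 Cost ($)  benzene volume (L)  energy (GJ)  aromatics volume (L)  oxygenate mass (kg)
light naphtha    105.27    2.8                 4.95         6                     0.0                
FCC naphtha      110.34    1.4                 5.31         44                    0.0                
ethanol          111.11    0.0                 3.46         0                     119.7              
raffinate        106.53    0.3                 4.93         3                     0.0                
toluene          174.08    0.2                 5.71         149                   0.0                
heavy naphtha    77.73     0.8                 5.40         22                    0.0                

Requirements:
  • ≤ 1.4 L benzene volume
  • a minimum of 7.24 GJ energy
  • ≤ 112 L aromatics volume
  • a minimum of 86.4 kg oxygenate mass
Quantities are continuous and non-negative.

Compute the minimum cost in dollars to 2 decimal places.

$148.47

Set it up as a linear program. Let x1 = barrels of light naphtha, x2 = barrels of FCC naphtha, x3 = barrels of ethanol, x4 = barrels of raffinate, x5 = barrels of toluene, x6 = barrels of heavy naphtha.
Minimize 105.27x1 + 110.34x2 + 111.11x3 + 106.53x4 + 174.08x5 + 77.73x6 subject to:
  2.8x1 + 1.4x2 + 0.3x4 + 0.2x5 + 0.8x6 ≤ 1.4   (benzene volume)
  4.95x1 + 5.31x2 + 3.46x3 + 4.93x4 + 5.71x5 + 5.4x6 ≥ 7.24   (energy)
  6x1 + 44x2 + 3x4 + 149x5 + 22x6 ≤ 112   (aromatics volume)
  119.7x3 ≥ 86.4   (oxygenate mass)
  x1, x2, x3, x4, x5, x6 ≥ 0.
The minimum-cost mix takes nothing from light naphtha, FCC naphtha, raffinate, toluene — only ethanol, heavy naphtha. The energy and oxygenate mass requirements are met with equality.
That vertex is x3 = 0.7218, x6 = 0.8783.
Objective = 111.11·0.7218 + 77.73·0.8783 = 148.4695.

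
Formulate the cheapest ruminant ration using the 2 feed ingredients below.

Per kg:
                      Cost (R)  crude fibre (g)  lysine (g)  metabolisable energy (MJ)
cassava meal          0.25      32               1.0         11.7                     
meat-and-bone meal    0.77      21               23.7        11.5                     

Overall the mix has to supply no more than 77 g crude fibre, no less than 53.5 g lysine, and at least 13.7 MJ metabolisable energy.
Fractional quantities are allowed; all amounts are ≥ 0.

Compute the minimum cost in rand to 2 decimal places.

R1.74

Let x1 = kg of cassava meal, x2 = kg of meat-and-bone meal.
Minimize 0.25x1 + 0.77x2 s.t.:
  32x1 + 21x2 ≤ 77   (crude fibre)
  1x1 + 23.7x2 ≥ 53.5   (lysine)
  11.7x1 + 11.5x2 ≥ 13.7   (metabolisable energy)
  x1, x2 ≥ 0.
The optimal basis is {meat-and-bone meal}; cassava meal drops out. The lysine requirement is met with equality.
That vertex is x2 = 2.257.
Cost = 0.77·2.257 = 1.7379.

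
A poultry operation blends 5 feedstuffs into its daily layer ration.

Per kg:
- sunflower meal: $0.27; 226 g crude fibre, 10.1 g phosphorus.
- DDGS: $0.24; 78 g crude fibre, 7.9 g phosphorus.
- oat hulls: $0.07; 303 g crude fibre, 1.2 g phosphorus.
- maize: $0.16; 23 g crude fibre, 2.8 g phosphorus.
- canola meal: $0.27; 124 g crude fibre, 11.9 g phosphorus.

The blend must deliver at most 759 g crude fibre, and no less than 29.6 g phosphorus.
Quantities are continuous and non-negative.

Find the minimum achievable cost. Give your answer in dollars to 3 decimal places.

$0.672

Let x1 = kg of sunflower meal, x2 = kg of DDGS, x3 = kg of oat hulls, x4 = kg of maize, x5 = kg of canola meal.
Minimize 0.27x1 + 0.24x2 + 0.07x3 + 0.16x4 + 0.27x5 s.t.:
  226x1 + 78x2 + 303x3 + 23x4 + 124x5 ≤ 759   (crude fibre)
  10.1x1 + 7.9x2 + 1.2x3 + 2.8x4 + 11.9x5 ≥ 29.6   (phosphorus)
  x1, x2, x3, x4, x5 ≥ 0.
The cheapest feasible vertex uses only canola meal; sunflower meal, DDGS, oat hulls, maize are not used. Binding constraint: phosphorus.
That vertex is x5 = 2.4874.
Objective = 0.27·2.4874 = 0.67160.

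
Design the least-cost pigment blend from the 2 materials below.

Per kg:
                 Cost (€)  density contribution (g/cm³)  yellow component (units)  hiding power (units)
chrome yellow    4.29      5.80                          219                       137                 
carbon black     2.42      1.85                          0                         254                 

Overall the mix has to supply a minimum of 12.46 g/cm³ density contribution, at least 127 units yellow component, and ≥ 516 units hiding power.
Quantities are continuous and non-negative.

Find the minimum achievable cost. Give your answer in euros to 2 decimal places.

€10.32

Let x1 = kg of chrome yellow, x2 = kg of carbon black.
Minimise 4.29x1 + 2.42x2 s.t.:
  5.8x1 + 1.85x2 ≥ 12.46   (density contribution)
  219x1 ≥ 127   (yellow component)
  137x1 + 254x2 ≥ 516   (hiding power)
  x1, x2 ≥ 0.
Both inputs are positive at the optimum. There the density contribution and hiding power constraints are tight.
Optimal quantities: chrome yellow = 1.812 kg, carbon black = 1.054 kg.
Objective = 4.29·1.812 + 2.42·1.054 = 10.3242.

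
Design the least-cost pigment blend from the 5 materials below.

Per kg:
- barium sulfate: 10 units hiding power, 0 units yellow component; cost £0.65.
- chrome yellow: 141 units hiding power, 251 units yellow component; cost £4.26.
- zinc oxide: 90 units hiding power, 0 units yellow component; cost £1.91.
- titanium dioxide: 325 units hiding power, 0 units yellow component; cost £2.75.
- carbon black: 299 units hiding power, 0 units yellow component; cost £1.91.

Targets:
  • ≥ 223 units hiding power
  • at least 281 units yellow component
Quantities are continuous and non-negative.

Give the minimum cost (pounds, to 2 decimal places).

Set it up as a linear program. Let x1 = kg of barium sulfate, x2 = kg of chrome yellow, x3 = kg of zinc oxide, x4 = kg of titanium dioxide, x5 = kg of carbon black.
min 0.65x1 + 4.26x2 + 1.91x3 + 2.75x4 + 1.91x5 with:
  10x1 + 141x2 + 90x3 + 325x4 + 299x5 ≥ 223   (hiding power)
  251x2 ≥ 281   (yellow component)
  x1, x2, x3, x4, x5 ≥ 0.
The cheapest feasible vertex uses only chrome yellow, carbon black; barium sulfate, zinc oxide, titanium dioxide are not used. The hiding power and yellow component requirements are met with equality.
Solving gives x2 = 1.12, x5 = 0.2179.
Objective = 4.26·1.12 + 1.91·0.2179 = 5.1874.

£5.19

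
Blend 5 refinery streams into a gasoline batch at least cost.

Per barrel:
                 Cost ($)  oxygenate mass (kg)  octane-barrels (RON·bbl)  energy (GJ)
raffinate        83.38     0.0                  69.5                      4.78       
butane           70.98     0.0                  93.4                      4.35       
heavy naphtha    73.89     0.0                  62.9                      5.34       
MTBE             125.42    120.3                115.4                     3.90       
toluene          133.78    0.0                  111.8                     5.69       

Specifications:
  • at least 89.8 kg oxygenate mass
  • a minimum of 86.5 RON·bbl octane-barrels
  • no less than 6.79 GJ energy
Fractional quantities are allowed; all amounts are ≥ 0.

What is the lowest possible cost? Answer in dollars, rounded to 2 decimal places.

This is a linear program. Let x1 = barrels of raffinate, x2 = barrels of butane, x3 = barrels of heavy naphtha, x4 = barrels of MTBE, x5 = barrels of toluene.
Minimise 83.38x1 + 70.98x2 + 73.89x3 + 125.42x4 + 133.78x5 with:
  120.3x4 ≥ 89.8   (oxygenate mass)
  69.5x1 + 93.4x2 + 62.9x3 + 115.4x4 + 111.8x5 ≥ 86.5   (octane-barrels)
  4.78x1 + 4.35x2 + 5.34x3 + 3.9x4 + 5.69x5 ≥ 6.79   (energy)
  x1, x2, x3, x4, x5 ≥ 0.
At the optimum only heavy naphtha, MTBE are positive (raffinate, butane, toluene = 0). There the oxygenate mass and energy constraints are tight.
That vertex is x3 = 0.72636, x4 = 0.74647.
Hence cost = 73.89·0.72636 + 125.42·0.74647 = $147.2930.

$147.29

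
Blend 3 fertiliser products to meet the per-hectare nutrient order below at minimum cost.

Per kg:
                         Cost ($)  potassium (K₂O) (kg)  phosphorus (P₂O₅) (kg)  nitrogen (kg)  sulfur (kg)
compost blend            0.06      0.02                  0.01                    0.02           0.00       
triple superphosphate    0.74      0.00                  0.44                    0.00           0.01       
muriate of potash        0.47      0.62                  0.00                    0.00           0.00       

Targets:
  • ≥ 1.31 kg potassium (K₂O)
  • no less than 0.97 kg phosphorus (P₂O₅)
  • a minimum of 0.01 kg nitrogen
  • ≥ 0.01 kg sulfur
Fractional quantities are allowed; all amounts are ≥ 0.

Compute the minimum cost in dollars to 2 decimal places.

Let x1 = kg of compost blend, x2 = kg of triple superphosphate, x3 = kg of muriate of potash.
Minimize 0.06x1 + 0.74x2 + 0.47x3 s.t.:
  0.02x1 + 0.62x3 ≥ 1.31   (potassium (K₂O))
  0.01x1 + 0.44x2 ≥ 0.97   (phosphorus (P₂O₅))
  0.02x1 ≥ 0.01   (nitrogen)
  0.01x2 ≥ 0.01   (sulfur)
  x1, x2, x3 ≥ 0.
All 3 inputs are positive at the optimum. The potassium (K₂O), phosphorus (P₂O₅), nitrogen requirements are met with equality.
Optimal quantities: compost blend = 0.5 kg, triple superphosphate = 2.193 kg, muriate of potash = 2.097 kg.
Cost = 0.06·0.5 + 0.74·2.193 + 0.47·2.097 = 2.6384.

$2.64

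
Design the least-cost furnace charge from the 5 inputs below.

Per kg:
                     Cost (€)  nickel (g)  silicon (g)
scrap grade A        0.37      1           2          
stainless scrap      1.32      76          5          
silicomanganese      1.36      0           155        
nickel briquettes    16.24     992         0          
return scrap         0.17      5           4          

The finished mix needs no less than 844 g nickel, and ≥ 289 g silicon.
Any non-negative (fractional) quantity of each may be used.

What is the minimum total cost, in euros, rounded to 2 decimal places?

€16.35

Treat it as an LP. Let x1 = kg of scrap grade A, x2 = kg of stainless scrap, x3 = kg of silicomanganese, x4 = kg of nickel briquettes, x5 = kg of return scrap.
min 0.37x1 + 1.32x2 + 1.36x3 + 16.24x4 + 0.17x5 with:
  1x1 + 76x2 + 992x4 + 5x5 ≥ 844   (nickel)
  2x1 + 5x2 + 155x3 + 4x5 ≥ 289   (silicon)
  x1, x2, x3, x4, x5 ≥ 0.
The optimal basis is {silicomanganese, nickel briquettes}; scrap grade A, stainless scrap, return scrap drop out. The nickel and silicon requirements are met with equality.
So silicomanganese = 1.865 kg, nickel briquettes = 0.8508 kg.
Hence cost = 1.36·1.865 + 16.24·0.8508 = €16.3534.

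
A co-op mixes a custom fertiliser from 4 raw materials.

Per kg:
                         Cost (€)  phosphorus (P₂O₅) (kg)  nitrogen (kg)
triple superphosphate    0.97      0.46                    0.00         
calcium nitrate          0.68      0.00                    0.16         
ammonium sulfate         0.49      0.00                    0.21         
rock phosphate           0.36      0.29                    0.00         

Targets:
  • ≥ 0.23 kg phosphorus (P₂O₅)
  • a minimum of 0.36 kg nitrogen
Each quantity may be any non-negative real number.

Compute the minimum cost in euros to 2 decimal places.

€1.13

Let x1 = kg of triple superphosphate, x2 = kg of calcium nitrate, x3 = kg of ammonium sulfate, x4 = kg of rock phosphate.
Minimise 0.97x1 + 0.68x2 + 0.49x3 + 0.36x4 with:
  0.46x1 + 0.29x4 ≥ 0.23   (phosphorus (P₂O₅))
  0.16x2 + 0.21x3 ≥ 0.36   (nitrogen)
  x1, x2, x3, x4 ≥ 0.
The minimum-cost mix takes nothing from triple superphosphate, calcium nitrate — only ammonium sulfate, rock phosphate. Binding constraints: phosphorus (P₂O₅) and nitrogen.
So ammonium sulfate = 1.714 kg, rock phosphate = 0.7931 kg.
Cost = 0.49·1.714 + 0.36·0.7931 = 1.1254.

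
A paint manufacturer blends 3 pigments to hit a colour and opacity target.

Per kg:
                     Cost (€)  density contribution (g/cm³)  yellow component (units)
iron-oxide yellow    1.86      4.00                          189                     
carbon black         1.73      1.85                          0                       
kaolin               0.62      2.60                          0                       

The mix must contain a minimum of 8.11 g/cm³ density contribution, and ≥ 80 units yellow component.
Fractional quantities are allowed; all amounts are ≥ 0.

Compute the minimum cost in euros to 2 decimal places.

€2.32

This is a linear program. Let x1 = kg of iron-oxide yellow, x2 = kg of carbon black, x3 = kg of kaolin.
min 1.86x1 + 1.73x2 + 0.62x3 s.t.:
  4x1 + 1.85x2 + 2.6x3 ≥ 8.11   (density contribution)
  189x1 ≥ 80   (yellow component)
  x1, x2, x3 ≥ 0.
The optimal basis is {iron-oxide yellow, kaolin}; carbon black drops out. There the density contribution and yellow component constraints are tight.
Optimal quantities: iron-oxide yellow = 0.4233 kg, kaolin = 2.468 kg.
Objective = 1.86·0.4233 + 0.62·2.468 = 2.3175.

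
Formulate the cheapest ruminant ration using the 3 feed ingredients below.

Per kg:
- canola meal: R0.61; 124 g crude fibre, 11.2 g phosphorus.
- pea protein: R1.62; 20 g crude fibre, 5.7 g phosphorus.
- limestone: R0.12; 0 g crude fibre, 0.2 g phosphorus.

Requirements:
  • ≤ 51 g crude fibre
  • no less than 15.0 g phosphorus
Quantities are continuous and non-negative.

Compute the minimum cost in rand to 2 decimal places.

Let x1 = kg of canola meal, x2 = kg of pea protein, x3 = kg of limestone.
Minimise 0.61x1 + 1.62x2 + 0.12x3 with:
  124x1 + 20x2 ≤ 51   (crude fibre)
  11.2x1 + 5.7x2 + 0.2x3 ≥ 15   (phosphorus)
  x1, x2, x3 ≥ 0.
The cheapest feasible vertex uses only pea protein, limestone; canola meal is not used. The crude fibre and phosphorus requirements are met with equality.
So pea protein = 2.55 kg, limestone = 2.325 kg.
Total cost: 1.62·2.55 + 0.12·2.325 = 4.4100.

R4.41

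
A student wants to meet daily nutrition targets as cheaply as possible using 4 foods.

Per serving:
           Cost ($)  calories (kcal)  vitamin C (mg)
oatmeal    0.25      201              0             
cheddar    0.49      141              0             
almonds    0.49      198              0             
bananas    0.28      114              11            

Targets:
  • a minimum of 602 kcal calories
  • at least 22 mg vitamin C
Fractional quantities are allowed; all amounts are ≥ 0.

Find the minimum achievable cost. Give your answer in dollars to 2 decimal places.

$1.03

Set it up as a linear program. Let x1 = servings of oatmeal, x2 = servings of cheddar, x3 = servings of almonds, x4 = servings of bananas.
Minimize 0.25x1 + 0.49x2 + 0.49x3 + 0.28x4 s.t.:
  201x1 + 141x2 + 198x3 + 114x4 ≥ 602   (calories)
  11x4 ≥ 22   (vitamin C)
  x1, x2, x3, x4 ≥ 0.
At the optimum only oatmeal, bananas are positive (cheddar, almonds = 0). Binding constraints: calories and vitamin C.
That vertex is x1 = 1.861, x4 = 2.
Cost = 0.25·1.861 + 0.28·2 = 1.0253.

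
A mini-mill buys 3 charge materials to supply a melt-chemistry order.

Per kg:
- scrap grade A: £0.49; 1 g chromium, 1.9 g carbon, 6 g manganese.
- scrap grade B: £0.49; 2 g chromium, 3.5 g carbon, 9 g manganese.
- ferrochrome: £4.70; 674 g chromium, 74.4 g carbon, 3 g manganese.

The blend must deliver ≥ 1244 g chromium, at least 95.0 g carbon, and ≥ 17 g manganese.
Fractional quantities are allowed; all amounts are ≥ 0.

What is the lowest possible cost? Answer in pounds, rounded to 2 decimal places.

Set it up as a linear program. Let x1 = kg of scrap grade A, x2 = kg of scrap grade B, x3 = kg of ferrochrome.
Minimise 0.49x1 + 0.49x2 + 4.7x3 with:
  1x1 + 2x2 + 674x3 ≥ 1244   (chromium)
  1.9x1 + 3.5x2 + 74.4x3 ≥ 95   (carbon)
  6x1 + 9x2 + 3x3 ≥ 17   (manganese)
  x1, x2, x3 ≥ 0.
The minimum-cost mix takes nothing from scrap grade A — only scrap grade B, ferrochrome. Binding constraints: chromium and manganese.
That vertex is x2 = 1.275, x3 = 1.842.
Cost = 0.49·1.275 + 4.7·1.842 = 9.2822.

£9.28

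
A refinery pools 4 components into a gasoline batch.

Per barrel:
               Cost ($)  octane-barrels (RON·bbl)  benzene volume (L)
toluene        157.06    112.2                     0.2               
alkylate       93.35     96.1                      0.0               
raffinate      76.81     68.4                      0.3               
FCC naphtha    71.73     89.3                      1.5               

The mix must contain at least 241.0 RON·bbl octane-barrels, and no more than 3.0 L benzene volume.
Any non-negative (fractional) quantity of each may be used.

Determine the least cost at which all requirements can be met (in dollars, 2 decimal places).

$204.07

Let x1 = barrels of toluene, x2 = barrels of alkylate, x3 = barrels of raffinate, x4 = barrels of FCC naphtha.
Minimise 157.06x1 + 93.35x2 + 76.81x3 + 71.73x4 subject to:
  112.2x1 + 96.1x2 + 68.4x3 + 89.3x4 ≥ 241   (octane-barrels)
  0.2x1 + 0.3x3 + 1.5x4 ≤ 3   (benzene volume)
  x1, x2, x3, x4 ≥ 0.
The optimal basis is {alkylate, FCC naphtha}; toluene, raffinate drop out. There the octane-barrels and benzene volume constraints are tight.
Solving gives x2 = 0.6493, x4 = 2.
Cost = 93.35·0.6493 + 71.73·2 = 204.0722.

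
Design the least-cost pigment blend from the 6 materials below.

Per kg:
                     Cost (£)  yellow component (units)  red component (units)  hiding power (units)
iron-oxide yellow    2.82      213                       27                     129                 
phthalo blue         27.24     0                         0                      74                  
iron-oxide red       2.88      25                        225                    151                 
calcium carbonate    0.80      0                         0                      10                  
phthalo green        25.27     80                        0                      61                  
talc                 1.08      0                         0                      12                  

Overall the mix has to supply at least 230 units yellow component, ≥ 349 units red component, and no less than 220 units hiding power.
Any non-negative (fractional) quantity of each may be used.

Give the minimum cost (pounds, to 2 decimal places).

This is a linear program. Let x1 = kg of iron-oxide yellow, x2 = kg of phthalo blue, x3 = kg of iron-oxide red, x4 = kg of calcium carbonate, x5 = kg of phthalo green, x6 = kg of talc.
Minimise 2.82x1 + 27.24x2 + 2.88x3 + 0.8x4 + 25.27x5 + 1.08x6 s.t.:
  213x1 + 25x3 + 80x5 ≥ 230   (yellow component)
  27x1 + 225x3 ≥ 349   (red component)
  129x1 + 74x2 + 151x3 + 10x4 + 61x5 + 12x6 ≥ 220   (hiding power)
  x1, x2, x3, x4, x5, x6 ≥ 0.
The minimum-cost mix takes nothing from phthalo blue, calcium carbonate, phthalo green, talc — only iron-oxide yellow, iron-oxide red. Binding constraints: yellow component and red component.
Optimal quantities: iron-oxide yellow = 0.9106 kg, iron-oxide red = 1.442 kg.
Objective = 2.82·0.9106 + 2.88·1.442 = 6.7209.

£6.72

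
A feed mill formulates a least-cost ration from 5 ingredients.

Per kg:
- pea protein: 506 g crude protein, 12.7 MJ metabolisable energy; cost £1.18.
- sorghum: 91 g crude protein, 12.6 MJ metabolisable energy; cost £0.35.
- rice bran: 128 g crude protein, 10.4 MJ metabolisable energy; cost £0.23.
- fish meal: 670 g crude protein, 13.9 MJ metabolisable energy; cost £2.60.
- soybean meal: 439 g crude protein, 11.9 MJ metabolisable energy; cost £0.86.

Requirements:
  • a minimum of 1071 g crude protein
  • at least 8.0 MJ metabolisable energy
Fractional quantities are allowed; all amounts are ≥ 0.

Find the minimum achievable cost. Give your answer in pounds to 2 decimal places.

Let x1 = kg of pea protein, x2 = kg of sorghum, x3 = kg of rice bran, x4 = kg of fish meal, x5 = kg of soybean meal.
Minimize 1.18x1 + 0.35x2 + 0.23x3 + 2.6x4 + 0.86x5 subject to:
  506x1 + 91x2 + 128x3 + 670x4 + 439x5 ≥ 1071   (crude protein)
  12.7x1 + 12.6x2 + 10.4x3 + 13.9x4 + 11.9x5 ≥ 8   (metabolisable energy)
  x1, x2, x3, x4, x5 ≥ 0.
The cheapest feasible vertex uses only rice bran; pea protein, sorghum, fish meal, soybean meal are not used. The crude protein requirement is met with equality.
So rice bran = 8.367 kg.
Hence cost = 0.23·8.367 = £1.9244.

£1.92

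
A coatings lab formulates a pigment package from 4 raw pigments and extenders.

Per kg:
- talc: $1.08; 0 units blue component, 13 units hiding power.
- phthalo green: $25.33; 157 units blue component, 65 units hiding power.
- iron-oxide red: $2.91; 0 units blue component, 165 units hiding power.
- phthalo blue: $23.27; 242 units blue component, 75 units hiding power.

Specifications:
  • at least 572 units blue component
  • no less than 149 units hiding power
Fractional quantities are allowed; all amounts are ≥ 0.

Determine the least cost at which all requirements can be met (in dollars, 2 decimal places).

$55.00

Let x1 = kg of talc, x2 = kg of phthalo green, x3 = kg of iron-oxide red, x4 = kg of phthalo blue.
Minimize 1.08x1 + 25.33x2 + 2.91x3 + 23.27x4 subject to:
  157x2 + 242x4 ≥ 572   (blue component)
  13x1 + 65x2 + 165x3 + 75x4 ≥ 149   (hiding power)
  x1, x2, x3, x4 ≥ 0.
The optimal basis is {phthalo blue}; talc, phthalo green, iron-oxide red drop out. There the blue component constraint is tight.
Solving gives x4 = 2.3636.
Objective = 23.27·2.3636 = 55.0010.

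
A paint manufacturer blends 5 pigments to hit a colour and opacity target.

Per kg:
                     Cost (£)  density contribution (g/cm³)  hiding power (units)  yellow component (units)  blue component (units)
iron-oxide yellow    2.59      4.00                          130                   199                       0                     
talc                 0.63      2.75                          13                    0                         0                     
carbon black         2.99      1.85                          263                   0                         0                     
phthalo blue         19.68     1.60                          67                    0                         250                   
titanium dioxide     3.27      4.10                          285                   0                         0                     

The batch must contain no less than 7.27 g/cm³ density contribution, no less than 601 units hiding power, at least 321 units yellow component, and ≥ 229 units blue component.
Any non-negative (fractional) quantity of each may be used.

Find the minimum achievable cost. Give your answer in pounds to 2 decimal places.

£25.96

Let x1 = kg of iron-oxide yellow, x2 = kg of talc, x3 = kg of carbon black, x4 = kg of phthalo blue, x5 = kg of titanium dioxide.
min 2.59x1 + 0.63x2 + 2.99x3 + 19.68x4 + 3.27x5 s.t.:
  4x1 + 2.75x2 + 1.85x3 + 1.6x4 + 4.1x5 ≥ 7.27   (density contribution)
  130x1 + 13x2 + 263x3 + 67x4 + 285x5 ≥ 601   (hiding power)
  199x1 ≥ 321   (yellow component)
  250x4 ≥ 229   (blue component)
  x1, x2, x3, x4, x5 ≥ 0.
The cheapest feasible vertex uses only iron-oxide yellow, carbon black, phthalo blue; talc, titanium dioxide are not used. There the hiding power, yellow component, blue component constraints are tight.
Optimal quantities: iron-oxide yellow = 1.6131 kg, carbon black = 1.2545 kg, phthalo blue = 0.916 kg.
Objective = 2.59·1.6131 + 2.99·1.2545 + 19.68·0.916 = 25.9558.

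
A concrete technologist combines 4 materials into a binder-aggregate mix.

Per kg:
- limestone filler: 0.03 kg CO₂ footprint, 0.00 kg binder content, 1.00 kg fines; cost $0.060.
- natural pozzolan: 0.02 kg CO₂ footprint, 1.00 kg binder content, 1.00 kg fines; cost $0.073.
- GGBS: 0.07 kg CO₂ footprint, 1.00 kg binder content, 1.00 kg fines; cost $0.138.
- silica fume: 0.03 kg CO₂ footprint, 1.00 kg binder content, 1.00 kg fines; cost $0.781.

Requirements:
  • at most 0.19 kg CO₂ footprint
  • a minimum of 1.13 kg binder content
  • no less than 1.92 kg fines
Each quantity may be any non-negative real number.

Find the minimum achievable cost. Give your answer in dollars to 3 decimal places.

$0.130

This is a linear program. Let x1 = kg of limestone filler, x2 = kg of natural pozzolan, x3 = kg of GGBS, x4 = kg of silica fume.
min 0.06x1 + 0.073x2 + 0.138x3 + 0.781x4 subject to:
  0.03x1 + 0.02x2 + 0.07x3 + 0.03x4 ≤ 0.19   (CO₂ footprint)
  1x2 + 1x3 + 1x4 ≥ 1.13   (binder content)
  1x1 + 1x2 + 1x3 + 1x4 ≥ 1.92   (fines)
  x1, x2, x3, x4 ≥ 0.
The minimum-cost mix takes nothing from GGBS, silica fume — only limestone filler, natural pozzolan. There the binder content and fines constraints are tight.
Optimal quantities: limestone filler = 0.79 kg, natural pozzolan = 1.13 kg.
Total cost: 0.06·0.79 + 0.073·1.13 = 0.12989.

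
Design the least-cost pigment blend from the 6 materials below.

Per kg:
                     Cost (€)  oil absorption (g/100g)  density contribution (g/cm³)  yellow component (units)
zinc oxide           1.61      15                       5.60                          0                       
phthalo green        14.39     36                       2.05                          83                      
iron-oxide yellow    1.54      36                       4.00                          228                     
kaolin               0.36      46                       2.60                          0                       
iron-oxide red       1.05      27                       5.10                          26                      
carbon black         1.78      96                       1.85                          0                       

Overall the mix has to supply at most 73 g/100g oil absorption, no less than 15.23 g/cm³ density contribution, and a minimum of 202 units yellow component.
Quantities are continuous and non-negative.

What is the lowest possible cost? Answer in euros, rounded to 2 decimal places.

Let x1 = kg of zinc oxide, x2 = kg of phthalo green, x3 = kg of iron-oxide yellow, x4 = kg of kaolin, x5 = kg of iron-oxide red, x6 = kg of carbon black.
min 1.61x1 + 14.39x2 + 1.54x3 + 0.36x4 + 1.05x5 + 1.78x6 s.t.:
  15x1 + 36x2 + 36x3 + 46x4 + 27x5 + 96x6 ≤ 73   (oil absorption)
  5.6x1 + 2.05x2 + 4x3 + 2.6x4 + 5.1x5 + 1.85x6 ≥ 15.23   (density contribution)
  83x2 + 228x3 + 26x5 ≥ 202   (yellow component)
  x1, x2, x3, x4, x5, x6 ≥ 0.
The cheapest feasible vertex uses only zinc oxide, iron-oxide yellow, iron-oxide red; phthalo green, kaolin, carbon black are not used. There the oil absorption, density contribution, yellow component constraints are tight.
Optimal quantities: zinc oxide = 1.309 kg, iron-oxide yellow = 0.779 kg, iron-oxide red = 0.9376 kg.
Hence cost = 1.61·1.309 + 1.54·0.779 + 1.05·0.9376 = €4.2916.

€4.29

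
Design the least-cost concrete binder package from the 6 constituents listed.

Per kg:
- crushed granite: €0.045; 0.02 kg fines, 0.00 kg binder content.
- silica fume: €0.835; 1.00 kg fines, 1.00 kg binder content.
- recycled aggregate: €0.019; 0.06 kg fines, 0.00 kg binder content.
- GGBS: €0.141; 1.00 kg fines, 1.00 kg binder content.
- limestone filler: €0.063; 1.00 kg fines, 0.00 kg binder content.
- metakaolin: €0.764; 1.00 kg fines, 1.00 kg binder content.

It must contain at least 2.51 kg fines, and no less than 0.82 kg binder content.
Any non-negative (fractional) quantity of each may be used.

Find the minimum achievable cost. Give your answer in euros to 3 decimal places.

€0.222

Set it up as a linear program. Let x1 = kg of crushed granite, x2 = kg of silica fume, x3 = kg of recycled aggregate, x4 = kg of GGBS, x5 = kg of limestone filler, x6 = kg of metakaolin.
Minimise 0.045x1 + 0.835x2 + 0.019x3 + 0.141x4 + 0.063x5 + 0.764x6 s.t.:
  0.02x1 + 1x2 + 0.06x3 + 1x4 + 1x5 + 1x6 ≥ 2.51   (fines)
  1x2 + 1x4 + 1x6 ≥ 0.82   (binder content)
  x1, x2, x3, x4, x5, x6 ≥ 0.
The optimal basis is {GGBS, limestone filler}; crushed granite, silica fume, recycled aggregate, metakaolin drop out. There the fines and binder content constraints are tight.
Optimal quantities: GGBS = 0.82 kg, limestone filler = 1.69 kg.
Cost = 0.141·0.82 + 0.063·1.69 = 0.22209.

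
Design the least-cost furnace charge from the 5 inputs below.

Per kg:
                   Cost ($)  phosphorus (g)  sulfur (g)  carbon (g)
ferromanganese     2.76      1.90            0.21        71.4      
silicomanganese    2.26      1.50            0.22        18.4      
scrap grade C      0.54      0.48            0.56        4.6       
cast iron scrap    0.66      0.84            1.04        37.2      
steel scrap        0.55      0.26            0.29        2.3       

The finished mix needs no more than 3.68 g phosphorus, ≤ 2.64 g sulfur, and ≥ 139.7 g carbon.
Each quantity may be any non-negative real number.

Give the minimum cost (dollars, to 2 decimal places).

$3.54

Treat it as an LP. Let x1 = kg of ferromanganese, x2 = kg of silicomanganese, x3 = kg of scrap grade C, x4 = kg of cast iron scrap, x5 = kg of steel scrap.
min 2.76x1 + 2.26x2 + 0.54x3 + 0.66x4 + 0.55x5 s.t.:
  1.9x1 + 1.5x2 + 0.48x3 + 0.84x4 + 0.26x5 ≤ 3.68   (phosphorus)
  0.21x1 + 0.22x2 + 0.56x3 + 1.04x4 + 0.29x5 ≤ 2.64   (sulfur)
  71.4x1 + 18.4x2 + 4.6x3 + 37.2x4 + 2.3x5 ≥ 139.7   (carbon)
  x1, x2, x3, x4, x5 ≥ 0.
The optimal basis is {ferromanganese, cast iron scrap}; silicomanganese, scrap grade C, steel scrap drop out. The sulfur and carbon requirements are met with equality.
Solving gives x1 = 0.7086, x4 = 2.395.
Hence cost = 2.76·0.7086 + 0.66·2.395 = $3.5364.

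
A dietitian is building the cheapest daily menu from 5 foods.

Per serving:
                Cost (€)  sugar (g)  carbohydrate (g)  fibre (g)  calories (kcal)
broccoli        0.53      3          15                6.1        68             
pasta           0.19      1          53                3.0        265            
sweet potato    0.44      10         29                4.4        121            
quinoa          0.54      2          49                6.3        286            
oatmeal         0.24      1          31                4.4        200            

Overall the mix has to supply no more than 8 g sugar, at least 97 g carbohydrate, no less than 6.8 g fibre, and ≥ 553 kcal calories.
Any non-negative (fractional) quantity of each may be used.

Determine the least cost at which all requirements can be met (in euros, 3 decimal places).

This is a linear program. Let x1 = servings of broccoli, x2 = servings of pasta, x3 = servings of sweet potato, x4 = servings of quinoa, x5 = servings of oatmeal.
Minimise 0.53x1 + 0.19x2 + 0.44x3 + 0.54x4 + 0.24x5 subject to:
  3x1 + 1x2 + 10x3 + 2x4 + 1x5 ≤ 8   (sugar)
  15x1 + 53x2 + 29x3 + 49x4 + 31x5 ≥ 97   (carbohydrate)
  6.1x1 + 3x2 + 4.4x3 + 6.3x4 + 4.4x5 ≥ 6.8   (fibre)
  68x1 + 265x2 + 121x3 + 286x4 + 200x5 ≥ 553   (calories)
  x1, x2, x3, x4, x5 ≥ 0.
At the optimum only pasta, oatmeal are positive (broccoli, sweet potato, quinoa = 0). There the fibre and calories constraints are tight.
That vertex is x2 = 1.896, x5 = 0.2527.
Hence cost = 0.19·1.896 + 0.24·0.2527 = €0.42089.

€0.421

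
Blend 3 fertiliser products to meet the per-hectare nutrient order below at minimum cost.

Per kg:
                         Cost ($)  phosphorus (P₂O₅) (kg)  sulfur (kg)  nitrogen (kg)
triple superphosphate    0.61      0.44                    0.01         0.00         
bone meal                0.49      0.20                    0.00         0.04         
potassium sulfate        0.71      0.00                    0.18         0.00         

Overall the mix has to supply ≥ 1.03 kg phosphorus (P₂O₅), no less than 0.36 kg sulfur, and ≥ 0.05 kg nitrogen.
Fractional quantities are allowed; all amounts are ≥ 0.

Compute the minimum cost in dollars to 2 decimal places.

$3.04

Treat it as an LP. Let x1 = kg of triple superphosphate, x2 = kg of bone meal, x3 = kg of potassium sulfate.
Minimise 0.61x1 + 0.49x2 + 0.71x3 with:
  0.44x1 + 0.2x2 ≥ 1.03   (phosphorus (P₂O₅))
  0.01x1 + 0.18x3 ≥ 0.36   (sulfur)
  0.04x2 ≥ 0.05   (nitrogen)
  x1, x2, x3 ≥ 0.
All 3 inputs are positive at the optimum. The phosphorus (P₂O₅), sulfur, nitrogen requirements are met with equality.
That vertex is x1 = 1.773, x2 = 1.25, x3 = 1.902.
Cost = 0.61·1.773 + 0.49·1.25 + 0.71·1.902 = 3.0445.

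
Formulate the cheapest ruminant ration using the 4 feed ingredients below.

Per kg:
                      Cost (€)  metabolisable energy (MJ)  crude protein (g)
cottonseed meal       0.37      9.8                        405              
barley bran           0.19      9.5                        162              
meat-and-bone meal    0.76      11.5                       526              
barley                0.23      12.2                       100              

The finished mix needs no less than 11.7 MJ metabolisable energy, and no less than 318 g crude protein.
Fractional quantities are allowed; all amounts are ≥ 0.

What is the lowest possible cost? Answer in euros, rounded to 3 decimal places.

€0.321

Let x1 = kg of cottonseed meal, x2 = kg of barley bran, x3 = kg of meat-and-bone meal, x4 = kg of barley.
Minimize 0.37x1 + 0.19x2 + 0.76x3 + 0.23x4 with:
  9.8x1 + 9.5x2 + 11.5x3 + 12.2x4 ≥ 11.7   (metabolisable energy)
  405x1 + 162x2 + 526x3 + 100x4 ≥ 318   (crude protein)
  x1, x2, x3, x4 ≥ 0.
The cheapest feasible vertex uses only cottonseed meal, barley bran; meat-and-bone meal, barley are not used. The metabolisable energy and crude protein requirements are met with equality.
Optimal quantities: cottonseed meal = 0.4981 kg, barley bran = 0.7178 kg.
Total cost: 0.37·0.4981 + 0.19·0.7178 = 0.32068.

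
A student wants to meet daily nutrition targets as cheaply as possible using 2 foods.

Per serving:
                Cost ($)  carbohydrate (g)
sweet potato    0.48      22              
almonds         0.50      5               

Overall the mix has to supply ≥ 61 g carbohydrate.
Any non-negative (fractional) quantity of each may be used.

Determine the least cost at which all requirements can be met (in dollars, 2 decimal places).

Treat it as an LP. Let x1 = servings of sweet potato, x2 = servings of almonds.
Minimize 0.48x1 + 0.5x2 s.t.:
  22x1 + 5x2 ≥ 61   (carbohydrate)
  x1, x2 ≥ 0.
The optimal basis is {sweet potato}; almonds drops out. There the carbohydrate constraint is tight.
So sweet potato = 2.773 servings.
Objective = 0.48·2.773 = 1.3310.

$1.33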